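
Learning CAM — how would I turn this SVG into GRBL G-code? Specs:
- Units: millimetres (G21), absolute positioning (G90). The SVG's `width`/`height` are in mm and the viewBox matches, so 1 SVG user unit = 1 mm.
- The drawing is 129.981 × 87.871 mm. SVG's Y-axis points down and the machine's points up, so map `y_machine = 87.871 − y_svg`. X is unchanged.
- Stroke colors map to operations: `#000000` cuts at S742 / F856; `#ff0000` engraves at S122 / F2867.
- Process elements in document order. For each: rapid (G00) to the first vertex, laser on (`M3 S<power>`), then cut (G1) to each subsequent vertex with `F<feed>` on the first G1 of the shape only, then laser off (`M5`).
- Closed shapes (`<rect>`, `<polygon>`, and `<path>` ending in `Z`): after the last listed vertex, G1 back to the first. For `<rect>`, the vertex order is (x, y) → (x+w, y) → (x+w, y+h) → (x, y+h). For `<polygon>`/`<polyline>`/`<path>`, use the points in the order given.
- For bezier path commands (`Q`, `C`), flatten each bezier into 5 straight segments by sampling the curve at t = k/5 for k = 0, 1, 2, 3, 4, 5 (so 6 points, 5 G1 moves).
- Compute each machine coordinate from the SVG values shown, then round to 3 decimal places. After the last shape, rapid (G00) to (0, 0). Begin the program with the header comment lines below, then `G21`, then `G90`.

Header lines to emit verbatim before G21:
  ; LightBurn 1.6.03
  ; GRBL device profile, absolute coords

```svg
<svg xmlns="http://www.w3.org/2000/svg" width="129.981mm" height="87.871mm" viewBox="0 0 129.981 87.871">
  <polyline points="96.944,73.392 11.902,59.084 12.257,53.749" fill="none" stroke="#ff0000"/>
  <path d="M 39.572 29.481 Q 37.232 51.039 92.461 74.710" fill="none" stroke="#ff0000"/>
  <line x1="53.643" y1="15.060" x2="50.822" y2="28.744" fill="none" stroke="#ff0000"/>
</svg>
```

; LightBurn 1.6.03
; GRBL device profile, absolute coords
G21
G90
G00 X96.944 Y14.479
M3 S122
G1 X11.902 Y28.787 F2867
G1 X12.257 Y34.122
M5
G00 X39.572 Y58.390
M3 S122
G1 X40.939 Y49.682 F2867
G1 X46.911 Y40.806
G1 X57.489 Y31.760
G1 X72.672 Y22.545
G1 X92.461 Y13.161
M5
G00 X53.643 Y72.811
M3 S122
G1 X50.822 Y59.127 F2867
M5
G00 X0.000 Y0.000

viewBox `0 0 129.981 87.871` with mm width/height → 1 unit = 1 mm. Flip: y_m = 87.871 − y_svg.

**Shape 1** — `<polyline>` open polyline, stroke `#ff0000` → engrave (S122, F2867). Machine vertices: (96.944,14.479) → (11.902,28.787) → (12.257,34.122). Open path.

**Shape 2** — `<path>` quadratic bezier, stroke `#ff0000` → engrave (S122, F2867). Control points (SVG): P0=(39.572,29.481), P1=(37.232,51.039), P2=(92.461,74.710); sampled at t=k/5. Machine vertices: (39.572,58.390) → (40.939,49.682) → (46.911,40.806) → (57.489,31.760) → (72.672,22.545) → (92.461,13.161). Open path.

**Shape 3** — `<line>` line segment, stroke `#ff0000` → engrave (S122, F2867). Machine vertices: (53.643,72.811) → (50.822,59.127). Open path.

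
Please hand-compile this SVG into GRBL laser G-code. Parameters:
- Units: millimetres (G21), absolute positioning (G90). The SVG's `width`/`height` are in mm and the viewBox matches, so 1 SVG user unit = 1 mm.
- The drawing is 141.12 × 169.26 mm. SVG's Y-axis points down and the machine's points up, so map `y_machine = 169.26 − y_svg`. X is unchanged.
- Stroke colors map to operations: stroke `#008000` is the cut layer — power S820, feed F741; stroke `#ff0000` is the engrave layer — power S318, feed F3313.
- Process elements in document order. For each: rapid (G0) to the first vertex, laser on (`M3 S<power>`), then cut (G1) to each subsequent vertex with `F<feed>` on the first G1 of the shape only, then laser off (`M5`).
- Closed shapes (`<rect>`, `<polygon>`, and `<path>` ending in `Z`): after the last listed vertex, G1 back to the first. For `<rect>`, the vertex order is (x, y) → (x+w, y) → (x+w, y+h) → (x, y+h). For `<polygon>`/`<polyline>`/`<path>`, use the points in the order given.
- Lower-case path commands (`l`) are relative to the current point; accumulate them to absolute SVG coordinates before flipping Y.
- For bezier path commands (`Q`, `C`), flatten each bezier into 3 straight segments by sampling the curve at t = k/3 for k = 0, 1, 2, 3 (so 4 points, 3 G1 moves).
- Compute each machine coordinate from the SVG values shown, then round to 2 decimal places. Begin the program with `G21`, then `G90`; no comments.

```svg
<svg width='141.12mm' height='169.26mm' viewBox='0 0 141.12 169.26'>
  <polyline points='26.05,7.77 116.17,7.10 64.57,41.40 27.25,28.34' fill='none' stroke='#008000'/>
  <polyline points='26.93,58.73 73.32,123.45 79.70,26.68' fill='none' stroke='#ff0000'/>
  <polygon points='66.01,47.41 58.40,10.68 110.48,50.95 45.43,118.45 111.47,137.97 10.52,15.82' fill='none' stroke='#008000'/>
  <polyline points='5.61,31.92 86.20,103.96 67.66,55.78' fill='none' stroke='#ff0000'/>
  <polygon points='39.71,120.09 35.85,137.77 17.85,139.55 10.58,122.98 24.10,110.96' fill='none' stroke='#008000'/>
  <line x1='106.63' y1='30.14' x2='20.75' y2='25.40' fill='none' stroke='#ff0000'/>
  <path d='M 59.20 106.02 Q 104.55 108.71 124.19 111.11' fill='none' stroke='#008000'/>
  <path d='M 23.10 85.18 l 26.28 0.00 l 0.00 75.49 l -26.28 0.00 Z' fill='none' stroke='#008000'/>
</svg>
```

G21
G90
G0 X26.05 Y161.49
M3 S820
G1 X116.17 Y162.16 F741
G1 X64.57 Y127.86
G1 X27.25 Y140.92
M5
G0 X26.93 Y110.53
M3 S318
G1 X73.32 Y45.81 F3313
G1 X79.70 Y142.58
M5
G0 X66.01 Y121.85
M3 S820
G1 X58.40 Y158.58 F741
G1 X110.48 Y118.31
G1 X45.43 Y50.81
G1 X111.47 Y31.29
G1 X10.52 Y153.44
G1 X66.01 Y121.85
M5
G0 X5.61 Y137.34
M3 S318
G1 X86.20 Y65.30 F3313
G1 X67.66 Y113.48
M5
G0 X39.71 Y49.17
M3 S820
G1 X35.85 Y31.49 F741
G1 X17.85 Y29.71
G1 X10.58 Y46.28
G1 X24.10 Y58.30
G1 X39.71 Y49.17
M5
G0 X106.63 Y139.12
M3 S318
G1 X20.75 Y143.86 F3313
M5
G0 X59.20 Y63.24
M3 S820
G1 X86.58 Y61.48 F741
G1 X108.24 Y59.78
G1 X124.19 Y58.15
M5
G0 X23.10 Y84.08
M3 S820
G1 X49.38 Y84.08 F741
G1 X49.38 Y8.59
G1 X23.10 Y8.59
G1 X23.10 Y84.08
M5

1 u = 1 mm; y_m = 169.26 − y.

[1] `<polyline>` open polyline, #008000→cut S820 F741: (26.05,161.49) → (116.17,162.16) → (64.57,127.86) → (27.25,140.92)

[2] `<polyline>` open polyline, #ff0000→engrave S318 F3313: (26.93,110.53) → (73.32,45.81) → (79.70,142.58)

[3] `<polygon>` closed polygon, #008000→cut S820 F741: (66.01,121.85) → (58.40,158.58) → (110.48,118.31) → (45.43,50.81) → (111.47,31.29) → (10.52,153.44) → (66.01,121.85) (closed)

[4] `<polyline>` open polyline, #ff0000→engrave S318 F3313: (5.61,137.34) → (86.20,65.30) → (67.66,113.48)

[5] `<polygon>` regular polygon, #008000→cut S820 F741: (39.71,49.17) → (35.85,31.49) → (17.85,29.71) → (10.58,46.28) → (24.10,58.30) → (39.71,49.17) (closed)

[6] `<line>` line segment, #ff0000→engrave S318 F3313: (106.63,139.12) → (20.75,143.86)

[7] `<path>` quadratic bezier, #008000→cut S820 F741: (59.20,63.24) → (86.58,61.48) → (108.24,59.78) → (124.19,58.15)

[8] `<path>` rectangle, #008000→cut S820 F741: (23.10,84.08) → (49.38,84.08) → (49.38,8.59) → (23.10,8.59) → (23.10,84.08) (closed)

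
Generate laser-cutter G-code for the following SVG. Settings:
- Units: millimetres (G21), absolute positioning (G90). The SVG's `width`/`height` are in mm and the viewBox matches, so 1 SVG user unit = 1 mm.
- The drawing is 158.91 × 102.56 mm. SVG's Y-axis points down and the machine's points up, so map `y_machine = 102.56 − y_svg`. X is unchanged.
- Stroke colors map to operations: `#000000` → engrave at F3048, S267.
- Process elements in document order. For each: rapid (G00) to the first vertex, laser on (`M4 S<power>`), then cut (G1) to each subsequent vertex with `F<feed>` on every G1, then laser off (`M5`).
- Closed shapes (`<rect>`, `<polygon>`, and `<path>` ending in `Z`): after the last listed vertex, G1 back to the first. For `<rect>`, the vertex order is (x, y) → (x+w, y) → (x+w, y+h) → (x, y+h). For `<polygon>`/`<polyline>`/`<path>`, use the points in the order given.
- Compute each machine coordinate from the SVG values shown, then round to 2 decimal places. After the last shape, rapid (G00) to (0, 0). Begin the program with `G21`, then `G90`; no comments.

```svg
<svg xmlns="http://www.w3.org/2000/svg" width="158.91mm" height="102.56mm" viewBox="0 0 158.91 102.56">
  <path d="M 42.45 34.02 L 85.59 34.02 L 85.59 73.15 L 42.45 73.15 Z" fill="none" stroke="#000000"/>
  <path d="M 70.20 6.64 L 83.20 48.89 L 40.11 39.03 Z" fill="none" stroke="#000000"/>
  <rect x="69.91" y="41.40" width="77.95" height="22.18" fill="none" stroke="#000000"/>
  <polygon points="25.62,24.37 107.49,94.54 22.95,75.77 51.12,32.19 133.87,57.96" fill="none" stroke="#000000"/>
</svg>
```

G21
G90
G00 X42.45 Y68.54
M4 S267
G1 X85.59 Y68.54 F3048
G1 X85.59 Y29.41 F3048
G1 X42.45 Y29.41 F3048
G1 X42.45 Y68.54 F3048
M5
G00 X70.20 Y95.92
M4 S267
G1 X83.20 Y53.67 F3048
G1 X40.11 Y63.53 F3048
G1 X70.20 Y95.92 F3048
M5
G00 X69.91 Y61.16
M4 S267
G1 X147.86 Y61.16 F3048
G1 X147.86 Y38.98 F3048
G1 X69.91 Y38.98 F3048
G1 X69.91 Y61.16 F3048
M5
G00 X25.62 Y78.19
M4 S267
G1 X107.49 Y8.02 F3048
G1 X22.95 Y26.79 F3048
G1 X51.12 Y70.37 F3048
G1 X133.87 Y44.60 F3048
G1 X25.62 Y78.19 F3048
M5
G00 X0.00 Y0.00

viewBox `0 0 158.91 102.56` with mm width/height → 1 unit = 1 mm. Flip: y_m = 102.56 − y_svg.

**Shape 1** — `<path>` rectangle, stroke `#000000` → engrave (S267, F3048). Machine vertices: (42.45,68.54) → (85.59,68.54) → (85.59,29.41) → (42.45,29.41) → (42.45,68.54). Closed: final G1 returns to the first vertex.

**Shape 2** — `<path>` regular polygon, stroke `#000000` → engrave (S267, F3048). Machine vertices: (70.20,95.92) → (83.20,53.67) → (40.11,63.53) → (70.20,95.92). Closed: final G1 returns to the first vertex.

**Shape 3** — `<rect>` rectangle, stroke `#000000` → engrave (S267, F3048). Machine vertices: (69.91,61.16) → (147.86,61.16) → (147.86,38.98) → (69.91,38.98) → (69.91,61.16). Closed: final G1 returns to the first vertex.

**Shape 4** — `<polygon>` closed polygon, stroke `#000000` → engrave (S267, F3048). Machine vertices: (25.62,78.19) → (107.49,8.02) → (22.95,26.79) → (51.12,70.37) → (133.87,44.60) → (25.62,78.19). Closed: final G1 returns to the first vertex.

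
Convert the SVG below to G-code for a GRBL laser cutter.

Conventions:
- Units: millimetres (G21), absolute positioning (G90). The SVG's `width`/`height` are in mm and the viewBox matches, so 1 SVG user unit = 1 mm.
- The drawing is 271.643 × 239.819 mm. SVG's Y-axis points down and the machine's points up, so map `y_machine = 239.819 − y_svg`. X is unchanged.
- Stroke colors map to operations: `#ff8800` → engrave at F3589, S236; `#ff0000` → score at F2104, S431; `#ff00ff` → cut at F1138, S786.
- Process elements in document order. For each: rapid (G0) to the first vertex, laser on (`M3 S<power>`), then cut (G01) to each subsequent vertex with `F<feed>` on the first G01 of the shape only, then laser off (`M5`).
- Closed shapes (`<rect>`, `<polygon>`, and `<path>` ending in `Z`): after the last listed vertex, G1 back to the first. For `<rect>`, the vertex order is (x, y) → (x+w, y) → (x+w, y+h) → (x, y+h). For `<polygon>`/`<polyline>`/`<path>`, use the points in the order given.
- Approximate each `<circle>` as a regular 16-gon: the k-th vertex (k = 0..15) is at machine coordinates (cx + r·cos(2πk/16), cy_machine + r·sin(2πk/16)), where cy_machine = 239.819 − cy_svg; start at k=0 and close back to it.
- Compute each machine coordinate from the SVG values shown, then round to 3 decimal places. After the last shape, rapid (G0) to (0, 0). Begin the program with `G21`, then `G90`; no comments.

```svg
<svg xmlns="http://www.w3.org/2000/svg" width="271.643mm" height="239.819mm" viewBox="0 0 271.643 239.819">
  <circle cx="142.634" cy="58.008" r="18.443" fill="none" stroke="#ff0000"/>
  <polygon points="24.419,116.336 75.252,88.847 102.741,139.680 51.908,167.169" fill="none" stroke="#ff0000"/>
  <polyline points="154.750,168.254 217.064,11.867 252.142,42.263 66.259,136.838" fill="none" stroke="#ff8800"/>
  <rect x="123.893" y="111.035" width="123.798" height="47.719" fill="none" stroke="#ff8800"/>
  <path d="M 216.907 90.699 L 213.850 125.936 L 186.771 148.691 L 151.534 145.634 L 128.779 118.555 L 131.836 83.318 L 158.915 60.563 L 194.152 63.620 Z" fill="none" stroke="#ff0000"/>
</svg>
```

G21
G90
G0 X161.077 Y181.811
M3 S431
G01 X159.673 Y188.869 F2104
G01 X155.675 Y194.852
G01 X149.692 Y198.850
G01 X142.634 Y200.254
G01 X135.576 Y198.850
G01 X129.593 Y194.852
G01 X125.595 Y188.869
G01 X124.191 Y181.811
G01 X125.595 Y174.753
G01 X129.593 Y168.770
G01 X135.576 Y164.772
G01 X142.634 Y163.368
G01 X149.692 Y164.772
G01 X155.675 Y168.770
G01 X159.673 Y174.753
G01 X161.077 Y181.811
M5
G0 X24.419 Y123.483
M3 S431
G01 X75.252 Y150.972 F2104
G01 X102.741 Y100.139
G01 X51.908 Y72.650
G01 X24.419 Y123.483
M5
G0 X154.750 Y71.565
M3 S236
G01 X217.064 Y227.952 F3589
G01 X252.142 Y197.556
G01 X66.259 Y102.981
M5
G0 X123.893 Y128.784
M3 S236
G01 X247.691 Y128.784 F3589
G01 X247.691 Y81.065
G01 X123.893 Y81.065
G01 X123.893 Y128.784
M5
G0 X216.907 Y149.120
M3 S431
G01 X213.850 Y113.883 F2104
G01 X186.771 Y91.128
G01 X151.534 Y94.185
G01 X128.779 Y121.264
G01 X131.836 Y156.501
G01 X158.915 Y179.256
G01 X194.152 Y176.199
G01 X216.907 Y149.120
M5
G0 X0.000 Y0.000

viewBox `0 0 271.643 239.819` with mm width/height → 1 unit = 1 mm. Flip: y_m = 239.819 − y_svg.

**Shape 1** — `<circle>` circle, stroke `#ff0000` → score (S431, F2104). Machine vertices: (161.077,181.811) → (159.673,188.869) → (155.675,194.852) → (149.692,198.850) → (142.634,200.254) → (135.576,198.850) → (129.593,194.852) → (125.595,188.869) → (124.191,181.811) → (125.595,174.753) → (129.593,168.770) → (135.576,164.772) → (142.634,163.368) → (149.692,164.772) → (155.675,168.770) → (159.673,174.753) → (161.077,181.811). Closed: final G1 returns to the first vertex.

**Shape 2** — `<polygon>` regular polygon, stroke `#ff0000` → score (S431, F2104). Machine vertices: (24.419,123.483) → (75.252,150.972) → (102.741,100.139) → (51.908,72.650) → (24.419,123.483). Closed: final G1 returns to the first vertex.

**Shape 3** — `<polyline>` open polyline, stroke `#ff8800` → engrave (S236, F3589). Machine vertices: (154.750,71.565) → (217.064,227.952) → (252.142,197.556) → (66.259,102.981). Open path.

**Shape 4** — `<rect>` rectangle, stroke `#ff8800` → engrave (S236, F3589). Machine vertices: (123.893,128.784) → (247.691,128.784) → (247.691,81.065) → (123.893,81.065) → (123.893,128.784). Closed: final G1 returns to the first vertex.

**Shape 5** — `<path>` regular polygon, stroke `#ff0000` → score (S431, F2104). Machine vertices: (216.907,149.120) → (213.850,113.883) → (186.771,91.128) → (151.534,94.185) → (128.779,121.264) → (131.836,156.501) → (158.915,179.256) → (194.152,176.199) → (216.907,149.120). Closed: final G1 returns to the first vertex.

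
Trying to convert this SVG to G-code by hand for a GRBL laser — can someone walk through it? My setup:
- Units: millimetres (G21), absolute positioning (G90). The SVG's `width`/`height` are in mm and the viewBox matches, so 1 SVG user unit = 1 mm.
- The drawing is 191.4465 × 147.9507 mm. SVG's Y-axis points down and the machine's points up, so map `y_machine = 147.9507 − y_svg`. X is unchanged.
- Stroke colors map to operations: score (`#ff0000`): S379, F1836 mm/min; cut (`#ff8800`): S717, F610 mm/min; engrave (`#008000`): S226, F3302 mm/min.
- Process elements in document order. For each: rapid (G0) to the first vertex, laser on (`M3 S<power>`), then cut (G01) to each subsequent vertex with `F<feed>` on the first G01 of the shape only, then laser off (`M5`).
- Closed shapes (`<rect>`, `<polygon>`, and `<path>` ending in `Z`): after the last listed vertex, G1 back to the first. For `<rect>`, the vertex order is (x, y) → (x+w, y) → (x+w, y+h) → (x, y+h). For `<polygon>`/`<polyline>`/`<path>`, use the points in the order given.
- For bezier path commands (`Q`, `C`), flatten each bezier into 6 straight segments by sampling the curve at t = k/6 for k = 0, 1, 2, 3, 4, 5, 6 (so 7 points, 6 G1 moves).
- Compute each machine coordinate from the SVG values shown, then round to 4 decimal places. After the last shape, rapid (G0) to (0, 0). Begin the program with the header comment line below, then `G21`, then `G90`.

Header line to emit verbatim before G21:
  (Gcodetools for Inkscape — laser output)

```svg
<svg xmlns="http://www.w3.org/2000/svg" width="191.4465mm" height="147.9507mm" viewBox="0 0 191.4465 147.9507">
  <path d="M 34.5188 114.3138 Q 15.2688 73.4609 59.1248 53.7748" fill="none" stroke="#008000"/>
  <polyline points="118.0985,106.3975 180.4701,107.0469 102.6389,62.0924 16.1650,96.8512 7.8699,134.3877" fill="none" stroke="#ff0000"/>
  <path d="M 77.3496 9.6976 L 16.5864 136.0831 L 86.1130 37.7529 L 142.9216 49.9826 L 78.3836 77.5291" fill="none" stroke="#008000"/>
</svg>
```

viewBox `0 0 191.4465 147.9507` with mm width/height → 1 unit = 1 mm. Flip: y_m = 147.9507 − y_svg.

**Shape 1** — `<path>` quadratic bezier, stroke `#008000` → engrave (S226, F3302). Control points (SVG): P0=(34.5188,114.3138), P1=(15.2688,73.4609), P2=(59.1248,53.7748); sampled at t=k/6. Machine vertices: (34.5188,33.6369) → (29.8551,46.6666) → (28.6972,58.5203) → (31.0453,69.1981) → (36.8992,78.7000) → (46.2591,87.0259) → (59.1248,94.1759). Open path.

**Shape 2** — `<polyline>` open polyline, stroke `#ff0000` → score (S379, F1836). Machine vertices: (118.0985,41.5532) → (180.4701,40.9038) → (102.6389,85.8583) → (16.1650,51.0995) → (7.8699,13.5630). Open path.

**Shape 3** — `<path>` open polyline, stroke `#008000` → engrave (S226, F3302). Machine vertices: (77.3496,138.2531) → (16.5864,11.8676) → (86.1130,110.1978) → (142.9216,97.9681) → (78.3836,70.4216). Open path.

(Gcodetools for Inkscape — laser output)
G21
G90
G0 X34.5188 Y33.6369
M3 S226
G01 X29.8551 Y46.6666 F3302
G01 X28.6972 Y58.5203
G01 X31.0453 Y69.1981
G01 X36.8992 Y78.7000
G01 X46.2591 Y87.0259
G01 X59.1248 Y94.1759
M5
G0 X118.0985 Y41.5532
M3 S379
G01 X180.4701 Y40.9038 F1836
G01 X102.6389 Y85.8583
G01 X16.1650 Y51.0995
G01 X7.8699 Y13.5630
M5
G0 X77.3496 Y138.2531
M3 S226
G01 X16.5864 Y11.8676 F3302
G01 X86.1130 Y110.1978
G01 X142.9216 Y97.9681
G01 X78.3836 Y70.4216
M5
G0 X0.0000 Y0.0000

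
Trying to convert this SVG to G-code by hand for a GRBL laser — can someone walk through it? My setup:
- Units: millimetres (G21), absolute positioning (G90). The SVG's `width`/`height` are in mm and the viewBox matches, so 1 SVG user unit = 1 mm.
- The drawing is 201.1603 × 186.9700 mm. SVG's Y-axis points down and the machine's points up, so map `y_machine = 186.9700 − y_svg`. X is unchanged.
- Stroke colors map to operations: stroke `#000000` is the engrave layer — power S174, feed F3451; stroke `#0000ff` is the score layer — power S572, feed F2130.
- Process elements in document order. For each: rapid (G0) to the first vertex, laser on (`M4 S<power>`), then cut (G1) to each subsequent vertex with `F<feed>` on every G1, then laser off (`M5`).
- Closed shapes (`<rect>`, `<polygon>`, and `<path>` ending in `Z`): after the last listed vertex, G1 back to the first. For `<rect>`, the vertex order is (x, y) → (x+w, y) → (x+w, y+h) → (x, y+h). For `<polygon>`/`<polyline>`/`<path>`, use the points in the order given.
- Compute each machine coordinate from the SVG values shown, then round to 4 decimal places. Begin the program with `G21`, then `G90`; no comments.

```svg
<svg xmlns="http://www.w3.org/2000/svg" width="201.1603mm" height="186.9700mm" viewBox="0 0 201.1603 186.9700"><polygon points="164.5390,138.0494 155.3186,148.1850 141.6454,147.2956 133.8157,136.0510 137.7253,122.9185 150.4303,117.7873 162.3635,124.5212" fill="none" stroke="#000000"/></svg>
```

viewBox `0 0 201.1603 186.9700` with mm width/height → 1 unit = 1 mm. Flip: y_m = 186.9700 − y_svg.

**Shape 1** — `<polygon>` regular polygon, stroke `#000000` → engrave (S174, F3451). Machine vertices: (164.5390,48.9206) → (155.3186,38.7850) → (141.6454,39.6744) → (133.8157,50.9190) → (137.7253,64.0515) → (150.4303,69.1827) → (162.3635,62.4488) → (164.5390,48.9206). Closed: final G1 returns to the first vertex.

G21
G90
G0 X164.5390 Y48.9206
M4 S174
G1 X155.3186 Y38.7850 F3451
G1 X141.6454 Y39.6744 F3451
G1 X133.8157 Y50.9190 F3451
G1 X137.7253 Y64.0515 F3451
G1 X150.4303 Y69.1827 F3451
G1 X162.3635 Y62.4488 F3451
G1 X164.5390 Y48.9206 F3451
M5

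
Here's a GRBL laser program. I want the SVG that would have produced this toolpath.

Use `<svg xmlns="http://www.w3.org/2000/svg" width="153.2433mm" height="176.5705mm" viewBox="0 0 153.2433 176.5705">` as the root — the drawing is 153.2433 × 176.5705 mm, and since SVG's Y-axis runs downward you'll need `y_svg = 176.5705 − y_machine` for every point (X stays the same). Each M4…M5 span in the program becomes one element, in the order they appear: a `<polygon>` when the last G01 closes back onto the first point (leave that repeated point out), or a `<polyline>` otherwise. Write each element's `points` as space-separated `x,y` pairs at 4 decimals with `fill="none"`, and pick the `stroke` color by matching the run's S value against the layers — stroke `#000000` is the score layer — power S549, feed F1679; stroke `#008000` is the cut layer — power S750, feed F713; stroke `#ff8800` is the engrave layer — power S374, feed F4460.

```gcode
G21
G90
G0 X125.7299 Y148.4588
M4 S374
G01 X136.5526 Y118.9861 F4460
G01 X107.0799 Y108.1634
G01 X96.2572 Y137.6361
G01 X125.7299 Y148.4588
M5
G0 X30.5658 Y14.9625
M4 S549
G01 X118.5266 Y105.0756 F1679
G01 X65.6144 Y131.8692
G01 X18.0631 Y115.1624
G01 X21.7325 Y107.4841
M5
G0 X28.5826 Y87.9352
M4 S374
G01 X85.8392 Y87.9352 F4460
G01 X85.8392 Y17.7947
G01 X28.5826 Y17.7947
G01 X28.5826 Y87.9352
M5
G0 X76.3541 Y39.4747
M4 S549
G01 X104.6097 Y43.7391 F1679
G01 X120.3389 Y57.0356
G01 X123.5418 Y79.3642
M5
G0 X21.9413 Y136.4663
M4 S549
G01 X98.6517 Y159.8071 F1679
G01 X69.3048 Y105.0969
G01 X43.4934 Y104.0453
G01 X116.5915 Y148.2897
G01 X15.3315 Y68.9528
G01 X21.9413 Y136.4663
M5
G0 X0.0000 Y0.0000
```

y_svg = 176.5705 − y_m.

[1] S374→`#ff8800` (engrave); closed run; points: 125.7299,28.1117 136.5526,57.5844 107.0799,68.4071 96.2572,38.9344

[2] S549→`#000000` (score); open run; points: 30.5658,161.6080 118.5266,71.4949 65.6144,44.7013 18.0631,61.4081 21.7325,69.0864

[3] S374→`#ff8800` (engrave); closed run; points: 28.5826,88.6353 85.8392,88.6353 85.8392,158.7758 28.5826,158.7758

[4] S549→`#000000` (score); open run; points: 76.3541,137.0958 104.6097,132.8314 120.3389,119.5349 123.5418,97.2063

[5] S549→`#000000` (score); closed run; points: 21.9413,40.1042 98.6517,16.7634 69.3048,71.4736 43.4934,72.5252 116.5915,28.2808 15.3315,107.6177

<svg xmlns="http://www.w3.org/2000/svg" width="153.2433mm" height="176.5705mm" viewBox="0 0 153.2433 176.5705">
  <polygon points="125.7299,28.1117 136.5526,57.5844 107.0799,68.4071 96.2572,38.9344" fill="none" stroke="#ff8800"/>
  <polyline points="30.5658,161.6080 118.5266,71.4949 65.6144,44.7013 18.0631,61.4081 21.7325,69.0864" fill="none" stroke="#000000"/>
  <polygon points="28.5826,88.6353 85.8392,88.6353 85.8392,158.7758 28.5826,158.7758" fill="none" stroke="#ff8800"/>
  <polyline points="76.3541,137.0958 104.6097,132.8314 120.3389,119.5349 123.5418,97.2063" fill="none" stroke="#000000"/>
  <polygon points="21.9413,40.1042 98.6517,16.7634 69.3048,71.4736 43.4934,72.5252 116.5915,28.2808 15.3315,107.6177" fill="none" stroke="#000000"/>
</svg>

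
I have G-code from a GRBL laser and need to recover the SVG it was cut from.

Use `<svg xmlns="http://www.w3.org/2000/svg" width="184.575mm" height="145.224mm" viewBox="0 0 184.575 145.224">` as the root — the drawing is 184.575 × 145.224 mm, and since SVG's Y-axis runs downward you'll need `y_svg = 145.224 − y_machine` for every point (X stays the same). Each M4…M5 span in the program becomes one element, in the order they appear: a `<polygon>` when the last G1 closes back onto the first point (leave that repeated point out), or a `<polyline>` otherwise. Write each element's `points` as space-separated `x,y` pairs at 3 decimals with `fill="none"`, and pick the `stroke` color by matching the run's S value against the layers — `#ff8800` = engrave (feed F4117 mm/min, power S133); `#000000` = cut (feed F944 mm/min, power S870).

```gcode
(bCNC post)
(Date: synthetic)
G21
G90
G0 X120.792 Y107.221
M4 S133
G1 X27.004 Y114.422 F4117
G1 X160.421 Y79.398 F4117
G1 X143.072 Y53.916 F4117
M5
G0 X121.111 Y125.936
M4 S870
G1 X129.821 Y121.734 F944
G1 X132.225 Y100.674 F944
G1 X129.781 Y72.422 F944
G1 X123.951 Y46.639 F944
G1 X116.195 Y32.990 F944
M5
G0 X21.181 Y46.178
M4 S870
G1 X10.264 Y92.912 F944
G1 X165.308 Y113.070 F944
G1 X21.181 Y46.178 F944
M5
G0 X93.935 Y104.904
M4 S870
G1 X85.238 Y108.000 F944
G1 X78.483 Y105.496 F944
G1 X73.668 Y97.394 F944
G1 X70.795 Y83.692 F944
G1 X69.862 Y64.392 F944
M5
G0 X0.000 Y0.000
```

Machine Y-up, SVG Y-down with viewBox height 145.224, so y_svg = 145.224 − y_machine; X carries over.

Run 1: S133 ⇒ engrave layer `#ff8800`. The run is open, so emit a `<polyline>` with points (Y-flipped): 120.792,38.003 27.004,30.802 160.421,65.826 143.072,91.308.

Run 2: S870 ⇒ cut layer `#000000`. The run is open, so emit a `<polyline>` with points (Y-flipped): 121.111,19.288 129.821,23.490 132.225,44.550 129.781,72.802 123.951,98.585 116.195,112.234.

Run 3: power S870 maps to stroke `#000000` (cut). The run returns to its start, so emit a `<polygon>` with points (Y-flipped): 21.181,99.046 10.264,52.312 165.308,32.154.

Run 4: power S870 maps to stroke `#000000` (cut). The run is open, so emit a `<polyline>` with points (Y-flipped): 93.935,40.320 85.238,37.224 78.483,39.728 73.668,47.830 70.795,61.532 69.862,80.832.

<svg xmlns="http://www.w3.org/2000/svg" width="184.575mm" height="145.224mm" viewBox="0 0 184.575 145.224">
  <polyline points="120.792,38.003 27.004,30.802 160.421,65.826 143.072,91.308" fill="none" stroke="#ff8800"/>
  <polyline points="121.111,19.288 129.821,23.490 132.225,44.550 129.781,72.802 123.951,98.585 116.195,112.234" fill="none" stroke="#000000"/>
  <polygon points="21.181,99.046 10.264,52.312 165.308,32.154" fill="none" stroke="#000000"/>
  <polyline points="93.935,40.320 85.238,37.224 78.483,39.728 73.668,47.830 70.795,61.532 69.862,80.832" fill="none" stroke="#000000"/>
</svg>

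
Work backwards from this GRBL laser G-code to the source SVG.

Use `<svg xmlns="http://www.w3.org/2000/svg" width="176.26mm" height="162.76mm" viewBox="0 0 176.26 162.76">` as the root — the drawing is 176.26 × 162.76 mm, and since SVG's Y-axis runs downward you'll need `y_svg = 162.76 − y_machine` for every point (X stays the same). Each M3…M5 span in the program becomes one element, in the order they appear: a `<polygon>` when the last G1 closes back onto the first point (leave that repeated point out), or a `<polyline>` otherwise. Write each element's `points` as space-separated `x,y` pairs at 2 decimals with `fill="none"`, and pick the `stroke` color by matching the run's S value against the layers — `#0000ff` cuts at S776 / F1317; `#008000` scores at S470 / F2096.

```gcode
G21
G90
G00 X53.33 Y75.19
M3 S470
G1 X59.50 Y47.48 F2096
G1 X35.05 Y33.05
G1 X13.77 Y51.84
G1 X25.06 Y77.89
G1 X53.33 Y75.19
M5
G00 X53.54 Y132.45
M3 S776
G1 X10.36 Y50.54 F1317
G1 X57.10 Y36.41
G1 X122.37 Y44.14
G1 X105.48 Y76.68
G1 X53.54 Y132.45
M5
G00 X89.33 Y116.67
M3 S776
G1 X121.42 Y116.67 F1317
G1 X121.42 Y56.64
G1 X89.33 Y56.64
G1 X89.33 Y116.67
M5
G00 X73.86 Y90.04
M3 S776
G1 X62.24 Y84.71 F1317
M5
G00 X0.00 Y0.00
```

y_svg = 162.76 − y_m.

[1] S470→`#008000` (score); closed run; points: 53.33,87.57 59.50,115.28 35.05,129.71 13.77,110.92 25.06,84.87

[2] S776→`#0000ff` (cut); closed run; points: 53.54,30.31 10.36,112.22 57.10,126.35 122.37,118.62 105.48,86.08

[3] S776→`#0000ff` (cut); closed run; points: 89.33,46.09 121.42,46.09 121.42,106.12 89.33,106.12

[4] S776→`#0000ff` (cut); open run; points: 73.86,72.72 62.24,78.05

<svg xmlns="http://www.w3.org/2000/svg" width="176.26mm" height="162.76mm" viewBox="0 0 176.26 162.76">
  <polygon points="53.33,87.57 59.50,115.28 35.05,129.71 13.77,110.92 25.06,84.87" fill="none" stroke="#008000"/>
  <polygon points="53.54,30.31 10.36,112.22 57.10,126.35 122.37,118.62 105.48,86.08" fill="none" stroke="#0000ff"/>
  <polygon points="89.33,46.09 121.42,46.09 121.42,106.12 89.33,106.12" fill="none" stroke="#0000ff"/>
  <polyline points="73.86,72.72 62.24,78.05" fill="none" stroke="#0000ff"/>
</svg>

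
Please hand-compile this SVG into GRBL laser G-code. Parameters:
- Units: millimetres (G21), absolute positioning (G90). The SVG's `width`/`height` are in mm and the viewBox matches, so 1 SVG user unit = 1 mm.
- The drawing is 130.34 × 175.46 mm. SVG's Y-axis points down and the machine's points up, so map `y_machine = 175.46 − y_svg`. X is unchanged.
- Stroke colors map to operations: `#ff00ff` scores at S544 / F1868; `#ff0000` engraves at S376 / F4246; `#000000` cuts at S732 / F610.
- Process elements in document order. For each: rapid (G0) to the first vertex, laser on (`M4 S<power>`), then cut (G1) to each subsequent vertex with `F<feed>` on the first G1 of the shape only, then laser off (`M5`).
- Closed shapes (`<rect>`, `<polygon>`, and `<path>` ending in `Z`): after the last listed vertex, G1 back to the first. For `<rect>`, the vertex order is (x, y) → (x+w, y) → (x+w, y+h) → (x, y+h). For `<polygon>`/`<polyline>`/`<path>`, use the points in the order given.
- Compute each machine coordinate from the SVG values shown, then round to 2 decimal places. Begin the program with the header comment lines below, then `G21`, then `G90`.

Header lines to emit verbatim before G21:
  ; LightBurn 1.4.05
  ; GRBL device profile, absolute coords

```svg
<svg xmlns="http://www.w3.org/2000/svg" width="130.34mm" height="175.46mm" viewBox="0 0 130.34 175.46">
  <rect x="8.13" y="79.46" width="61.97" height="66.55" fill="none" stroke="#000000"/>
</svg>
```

; LightBurn 1.4.05
; GRBL device profile, absolute coords
G21
G90
G0 X8.13 Y96.00
M4 S732
G1 X70.10 Y96.00 F610
G1 X70.10 Y29.45
G1 X8.13 Y29.45
G1 X8.13 Y96.00
M5

viewBox `0 0 130.34 175.46` with mm width/height → 1 unit = 1 mm. Flip: y_m = 175.46 − y_svg.

**Shape 1** — `<rect>` rectangle, stroke `#000000` → cut (S732, F610). Machine vertices: (8.13,96.00) → (70.10,96.00) → (70.10,29.45) → (8.13,29.45) → (8.13,96.00). Closed: final G1 returns to the first vertex.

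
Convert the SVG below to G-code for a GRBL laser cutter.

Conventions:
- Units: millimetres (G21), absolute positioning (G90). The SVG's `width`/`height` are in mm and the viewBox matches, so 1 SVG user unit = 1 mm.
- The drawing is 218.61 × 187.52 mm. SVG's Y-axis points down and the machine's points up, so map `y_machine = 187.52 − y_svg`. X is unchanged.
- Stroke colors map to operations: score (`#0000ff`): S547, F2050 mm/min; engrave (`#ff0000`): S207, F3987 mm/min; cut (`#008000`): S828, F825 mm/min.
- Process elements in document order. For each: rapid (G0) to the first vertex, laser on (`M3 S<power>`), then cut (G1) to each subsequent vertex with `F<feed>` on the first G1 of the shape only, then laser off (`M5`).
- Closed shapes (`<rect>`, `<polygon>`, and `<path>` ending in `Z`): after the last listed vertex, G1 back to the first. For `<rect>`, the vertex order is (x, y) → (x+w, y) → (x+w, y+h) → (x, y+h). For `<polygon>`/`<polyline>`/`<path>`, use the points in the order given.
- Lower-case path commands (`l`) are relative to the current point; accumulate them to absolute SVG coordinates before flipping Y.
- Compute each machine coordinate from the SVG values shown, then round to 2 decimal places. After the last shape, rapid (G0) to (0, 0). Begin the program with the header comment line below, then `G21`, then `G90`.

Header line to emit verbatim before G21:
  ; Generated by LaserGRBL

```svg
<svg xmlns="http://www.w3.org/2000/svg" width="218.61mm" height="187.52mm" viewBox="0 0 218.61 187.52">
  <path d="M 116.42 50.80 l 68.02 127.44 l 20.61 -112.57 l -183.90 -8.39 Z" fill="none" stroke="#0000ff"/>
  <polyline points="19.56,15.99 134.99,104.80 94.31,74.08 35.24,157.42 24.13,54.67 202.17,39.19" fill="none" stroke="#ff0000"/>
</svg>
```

viewBox `0 0 218.61 187.52` with mm width/height → 1 unit = 1 mm. Flip: y_m = 187.52 − y_svg.

**Shape 1** — `<path>` closed polygon, stroke `#0000ff` → score (S547, F2050). Machine vertices: (116.42,136.72) → (184.44,9.28) → (205.05,121.85) → (21.15,130.24) → (116.42,136.72). Closed: final G1 returns to the first vertex.

**Shape 2** — `<polyline>` open polyline, stroke `#ff0000` → engrave (S207, F3987). Machine vertices: (19.56,171.53) → (134.99,82.72) → (94.31,113.44) → (35.24,30.10) → (24.13,132.85) → (202.17,148.33). Open path.

; Generated by LaserGRBL
G21
G90
G0 X116.42 Y136.72
M3 S547
G1 X184.44 Y9.28 F2050
G1 X205.05 Y121.85
G1 X21.15 Y130.24
G1 X116.42 Y136.72
M5
G0 X19.56 Y171.53
M3 S207
G1 X134.99 Y82.72 F3987
G1 X94.31 Y113.44
G1 X35.24 Y30.10
G1 X24.13 Y132.85
G1 X202.17 Y148.33
M5
G0 X0.00 Y0.00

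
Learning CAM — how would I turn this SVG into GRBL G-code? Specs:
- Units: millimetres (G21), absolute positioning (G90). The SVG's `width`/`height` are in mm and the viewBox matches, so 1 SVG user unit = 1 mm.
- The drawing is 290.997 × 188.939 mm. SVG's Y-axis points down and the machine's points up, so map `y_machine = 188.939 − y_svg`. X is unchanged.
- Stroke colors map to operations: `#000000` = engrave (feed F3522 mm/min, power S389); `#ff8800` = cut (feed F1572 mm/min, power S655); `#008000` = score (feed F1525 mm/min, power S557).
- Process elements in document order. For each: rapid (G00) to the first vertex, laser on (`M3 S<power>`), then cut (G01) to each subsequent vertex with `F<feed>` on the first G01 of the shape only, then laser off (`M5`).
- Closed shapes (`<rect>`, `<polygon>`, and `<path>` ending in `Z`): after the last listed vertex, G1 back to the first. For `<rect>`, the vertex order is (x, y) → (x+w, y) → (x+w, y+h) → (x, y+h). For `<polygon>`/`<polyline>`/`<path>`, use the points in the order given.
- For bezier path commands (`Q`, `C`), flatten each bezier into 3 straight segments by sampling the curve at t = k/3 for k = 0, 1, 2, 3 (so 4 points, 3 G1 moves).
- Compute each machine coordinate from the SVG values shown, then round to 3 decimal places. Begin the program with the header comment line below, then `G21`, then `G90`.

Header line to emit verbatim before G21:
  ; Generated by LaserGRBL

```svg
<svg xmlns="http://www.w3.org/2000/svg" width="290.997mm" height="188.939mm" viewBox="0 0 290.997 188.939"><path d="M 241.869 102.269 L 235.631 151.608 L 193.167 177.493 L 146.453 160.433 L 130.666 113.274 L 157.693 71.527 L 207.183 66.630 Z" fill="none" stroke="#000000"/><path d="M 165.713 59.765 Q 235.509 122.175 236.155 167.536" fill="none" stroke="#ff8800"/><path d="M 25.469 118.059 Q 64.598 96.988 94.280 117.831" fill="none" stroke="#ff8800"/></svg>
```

; Generated by LaserGRBL
G21
G90
G00 X241.869 Y86.670
M3 S389
G01 X235.631 Y37.331 F3522
G01 X193.167 Y11.446
G01 X146.453 Y28.506
G01 X130.666 Y75.665
G01 X157.693 Y117.412
G01 X207.183 Y122.309
G01 X241.869 Y86.670
M5
G00 X165.713 Y129.174
M3 S655
G01 X204.560 Y89.462 F1572
G01 X228.041 Y53.538
G01 X236.155 Y21.403
M5
G00 X25.469 Y70.880
M3 S655
G01 X50.505 Y80.270 F1572
G01 X73.442 Y80.346
G01 X94.280 Y71.108
M5

1 u = 1 mm; y_m = 188.939 − y.

[1] `<path>` regular polygon, #000000→engrave S389 F3522: (241.869,86.670) → (235.631,37.331) → (193.167,11.446) → (146.453,28.506) → (130.666,75.665) → (157.693,117.412) → (207.183,122.309) → (241.869,86.670) (closed)

[2] `<path>` quadratic bezier, #ff8800→cut S655 F1572: (165.713,129.174) → (204.560,89.462) → (228.041,53.538) → (236.155,21.403)

[3] `<path>` quadratic bezier, #ff8800→cut S655 F1572: (25.469,70.880) → (50.505,80.270) → (73.442,80.346) → (94.280,71.108)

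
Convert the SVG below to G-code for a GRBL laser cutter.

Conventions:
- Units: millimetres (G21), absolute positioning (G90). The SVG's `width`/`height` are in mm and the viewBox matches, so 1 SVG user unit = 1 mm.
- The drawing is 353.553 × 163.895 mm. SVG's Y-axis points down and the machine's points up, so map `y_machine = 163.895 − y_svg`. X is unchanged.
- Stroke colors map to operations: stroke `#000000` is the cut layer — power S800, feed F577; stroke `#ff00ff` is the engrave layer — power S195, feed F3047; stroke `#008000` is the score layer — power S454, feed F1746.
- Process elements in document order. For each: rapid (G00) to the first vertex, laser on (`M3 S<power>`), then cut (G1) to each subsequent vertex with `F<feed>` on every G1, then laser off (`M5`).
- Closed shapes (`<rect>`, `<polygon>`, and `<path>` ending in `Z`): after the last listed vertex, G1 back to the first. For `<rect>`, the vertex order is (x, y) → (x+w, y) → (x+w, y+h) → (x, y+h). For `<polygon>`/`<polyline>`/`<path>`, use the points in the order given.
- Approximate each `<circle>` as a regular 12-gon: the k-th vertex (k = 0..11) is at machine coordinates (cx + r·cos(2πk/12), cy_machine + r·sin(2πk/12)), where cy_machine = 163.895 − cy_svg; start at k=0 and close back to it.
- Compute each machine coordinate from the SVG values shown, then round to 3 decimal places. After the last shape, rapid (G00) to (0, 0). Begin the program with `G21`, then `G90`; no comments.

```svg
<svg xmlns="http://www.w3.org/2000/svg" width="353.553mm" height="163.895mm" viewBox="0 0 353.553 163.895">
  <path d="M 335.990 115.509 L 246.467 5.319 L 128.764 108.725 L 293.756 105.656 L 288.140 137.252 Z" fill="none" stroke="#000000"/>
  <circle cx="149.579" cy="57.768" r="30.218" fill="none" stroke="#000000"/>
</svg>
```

G21
G90
G00 X335.990 Y48.386
M3 S800
G1 X246.467 Y158.576 F577
G1 X128.764 Y55.170 F577
G1 X293.756 Y58.239 F577
G1 X288.140 Y26.643 F577
G1 X335.990 Y48.386 F577
M5
G00 X179.797 Y106.127
M3 S800
G1 X175.749 Y121.236 F577
G1 X164.688 Y132.297 F577
G1 X149.579 Y136.345 F577
G1 X134.470 Y132.297 F577
G1 X123.409 Y121.236 F577
G1 X119.361 Y106.127 F577
G1 X123.409 Y91.018 F577
G1 X134.470 Y79.957 F577
G1 X149.579 Y75.909 F577
G1 X164.688 Y79.957 F577
G1 X175.749 Y91.018 F577
G1 X179.797 Y106.127 F577
M5
G00 X0.000 Y0.000

1 u = 1 mm; y_m = 163.895 − y.

[1] `<path>` closed polygon, #000000→cut S800 F577: (335.990,48.386) → (246.467,158.576) → (128.764,55.170) → (293.756,58.239) → (288.140,26.643) → (335.990,48.386) (closed)

[2] `<circle>` circle, #000000→cut S800 F577: (179.797,106.127) → (175.749,121.236) → (164.688,132.297) → (149.579,136.345) → (134.470,132.297) → (123.409,121.236) → (119.361,106.127) → (123.409,91.018) → (134.470,79.957) → (149.579,75.909) → (164.688,79.957) → (175.749,91.018) → (179.797,106.127) (closed)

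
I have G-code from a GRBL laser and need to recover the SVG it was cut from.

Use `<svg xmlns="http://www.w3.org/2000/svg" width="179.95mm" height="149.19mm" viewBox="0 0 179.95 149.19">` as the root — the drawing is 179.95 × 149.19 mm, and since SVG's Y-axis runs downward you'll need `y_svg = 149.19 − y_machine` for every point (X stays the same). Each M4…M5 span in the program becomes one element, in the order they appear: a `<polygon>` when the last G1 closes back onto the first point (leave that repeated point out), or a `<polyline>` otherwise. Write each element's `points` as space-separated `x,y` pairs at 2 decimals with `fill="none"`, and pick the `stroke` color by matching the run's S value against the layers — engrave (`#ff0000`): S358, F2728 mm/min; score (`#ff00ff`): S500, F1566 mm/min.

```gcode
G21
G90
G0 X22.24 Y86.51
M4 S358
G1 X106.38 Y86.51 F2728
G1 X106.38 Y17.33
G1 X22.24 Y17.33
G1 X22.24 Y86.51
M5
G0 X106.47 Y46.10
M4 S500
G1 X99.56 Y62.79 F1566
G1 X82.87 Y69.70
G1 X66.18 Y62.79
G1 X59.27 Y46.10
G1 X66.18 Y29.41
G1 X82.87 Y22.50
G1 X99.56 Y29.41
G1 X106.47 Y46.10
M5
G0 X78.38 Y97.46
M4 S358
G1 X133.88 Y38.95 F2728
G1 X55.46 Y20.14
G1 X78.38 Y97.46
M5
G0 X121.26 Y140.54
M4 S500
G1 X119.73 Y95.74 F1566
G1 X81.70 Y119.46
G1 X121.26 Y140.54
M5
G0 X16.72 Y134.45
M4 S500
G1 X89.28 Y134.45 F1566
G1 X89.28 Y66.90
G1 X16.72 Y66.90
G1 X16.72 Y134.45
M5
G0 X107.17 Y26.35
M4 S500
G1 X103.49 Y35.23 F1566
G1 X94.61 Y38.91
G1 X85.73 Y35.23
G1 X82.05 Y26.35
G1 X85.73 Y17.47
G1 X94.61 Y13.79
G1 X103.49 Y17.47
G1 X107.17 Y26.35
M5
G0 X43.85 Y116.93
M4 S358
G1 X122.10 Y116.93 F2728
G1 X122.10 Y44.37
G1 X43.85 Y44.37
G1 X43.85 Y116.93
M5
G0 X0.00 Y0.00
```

Machine Y-up, SVG Y-down with viewBox height 149.19, so y_svg = 149.19 − y_machine; X carries over.

Run 1: S358 ⇒ engrave layer `#ff0000`. The run returns to its start, so emit a `<polygon>` with points (Y-flipped): 22.24,62.68 106.38,62.68 106.38,131.86 22.24,131.86.

Run 2: S500 ⇒ score layer `#ff00ff`. The run returns to its start, so emit a `<polygon>` with points (Y-flipped): 106.47,103.09 99.56,86.40 82.87,79.49 66.18,86.40 59.27,103.09 66.18,119.78 82.87,126.69 99.56,119.78.

Run 3: power S358 maps to stroke `#ff0000` (engrave). The run returns to its start, so emit a `<polygon>` with points (Y-flipped): 78.38,51.73 133.88,110.24 55.46,129.05.

Run 4: S500 ⇒ score layer `#ff00ff`. The run returns to its start, so emit a `<polygon>` with points (Y-flipped): 121.26,8.65 119.73,53.45 81.70,29.73.

Run 5: S500 ⇒ score layer `#ff00ff`. The run returns to its start, so emit a `<polygon>` with points (Y-flipped): 16.72,14.74 89.28,14.74 89.28,82.29 16.72,82.29.

Run 6: the run's S500 means `#ff00ff` (score). The run returns to its start, so emit a `<polygon>` with points (Y-flipped): 107.17,122.84 103.49,113.96 94.61,110.28 85.73,113.96 82.05,122.84 85.73,131.72 94.61,135.40 103.49,131.72.

Run 7: S358 ⇒ engrave layer `#ff0000`. The run returns to its start, so emit a `<polygon>` with points (Y-flipped): 43.85,32.26 122.10,32.26 122.10,104.82 43.85,104.82.

<svg xmlns="http://www.w3.org/2000/svg" width="179.95mm" height="149.19mm" viewBox="0 0 179.95 149.19">
  <polygon points="22.24,62.68 106.38,62.68 106.38,131.86 22.24,131.86" fill="none" stroke="#ff0000"/>
  <polygon points="106.47,103.09 99.56,86.40 82.87,79.49 66.18,86.40 59.27,103.09 66.18,119.78 82.87,126.69 99.56,119.78" fill="none" stroke="#ff00ff"/>
  <polygon points="78.38,51.73 133.88,110.24 55.46,129.05" fill="none" stroke="#ff0000"/>
  <polygon points="121.26,8.65 119.73,53.45 81.70,29.73" fill="none" stroke="#ff00ff"/>
  <polygon points="16.72,14.74 89.28,14.74 89.28,82.29 16.72,82.29" fill="none" stroke="#ff00ff"/>
  <polygon points="107.17,122.84 103.49,113.96 94.61,110.28 85.73,113.96 82.05,122.84 85.73,131.72 94.61,135.40 103.49,131.72" fill="none" stroke="#ff00ff"/>
  <polygon points="43.85,32.26 122.10,32.26 122.10,104.82 43.85,104.82" fill="none" stroke="#ff0000"/>
</svg>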